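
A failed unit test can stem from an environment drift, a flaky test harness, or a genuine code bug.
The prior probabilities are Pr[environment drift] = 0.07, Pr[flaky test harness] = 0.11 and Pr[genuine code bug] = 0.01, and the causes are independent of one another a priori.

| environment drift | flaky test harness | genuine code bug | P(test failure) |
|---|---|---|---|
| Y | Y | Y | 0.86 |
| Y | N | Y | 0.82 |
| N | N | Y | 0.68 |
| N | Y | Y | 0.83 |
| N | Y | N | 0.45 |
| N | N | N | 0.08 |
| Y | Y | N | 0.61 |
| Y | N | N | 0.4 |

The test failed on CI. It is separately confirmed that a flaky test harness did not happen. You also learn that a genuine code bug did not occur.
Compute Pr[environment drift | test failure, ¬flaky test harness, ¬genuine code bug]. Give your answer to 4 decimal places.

Pr[environment drift | test failure, ¬flaky test harness, ¬genuine code bug] ≈ 0.2734

Enumerate both values of environment drift and weight by the priors:
  P(test failure | ¬flaky test harness, ¬genuine code bug) = 0.08*0.93 + 0.4*0.07
        = 0.074400 + 0.028000 = 0.102400
Keeping only the environment drift-present terms gives 0.028000, so
  P(environment drift | test failure, ¬flaky test harness, ¬genuine code bug) = 0.028000 / 0.102400 ≈ 0.2734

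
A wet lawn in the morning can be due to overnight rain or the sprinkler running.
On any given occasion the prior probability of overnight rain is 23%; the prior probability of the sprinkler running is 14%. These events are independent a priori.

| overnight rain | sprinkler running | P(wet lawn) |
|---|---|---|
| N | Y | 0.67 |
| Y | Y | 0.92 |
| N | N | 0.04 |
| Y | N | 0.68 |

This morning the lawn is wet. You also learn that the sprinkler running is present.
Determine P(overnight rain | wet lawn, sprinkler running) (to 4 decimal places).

P(overnight rain | wet lawn, sprinkler running) ≈ 0.2909

Numerator (weight on configurations with overnight rain): 0.92×0.23 = 0.211600
The normalizing constant is 0.67×0.77 + 0.92×0.23 = 0.727500
Posterior = 0.211600 / 0.727500 ≈ 0.2909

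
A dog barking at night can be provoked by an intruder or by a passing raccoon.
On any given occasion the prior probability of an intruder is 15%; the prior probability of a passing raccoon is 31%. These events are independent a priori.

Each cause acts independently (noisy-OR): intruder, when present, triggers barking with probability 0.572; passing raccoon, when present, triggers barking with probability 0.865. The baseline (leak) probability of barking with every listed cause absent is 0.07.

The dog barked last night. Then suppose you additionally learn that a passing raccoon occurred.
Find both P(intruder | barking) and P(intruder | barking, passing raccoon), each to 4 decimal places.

Under noisy-OR, P(barking | causes) = 1 − (1−0.07)·∏(1−qᵢ) over the active causes.
Enumerate the 4 (intruder, passing raccoon) configurations and weight by the priors:
  P(barking) = 0.07×0.85×0.69 + 0.87445×0.85×0.31 + 0.60196×0.15×0.69 + 0.946265×0.15×0.31
        = 0.041055 + 0.230418 + 0.062303 + 0.044001 = 0.377777
Configurations with intruder contribute 0.106304, so
  P(intruder | barking) = 0.106304 / 0.377777 ≈ 0.2814

Now also conditioning on passing raccoon=true:
For the numerator, keep only intruder=true terms: 0.946265×0.15 = 0.141940
Denominator P(barking | passing raccoon): 0.87445×0.85 + 0.946265×0.15 = 0.885222
Posterior = 0.141940 / 0.885222 ≈ 0.1603
This is intercausal reasoning (explaining away): once passing raccoon accounts for the barking, intruder becomes less likely.

P(intruder | barking) ≈ 0.2814; P(intruder | barking, passing raccoon) ≈ 0.1603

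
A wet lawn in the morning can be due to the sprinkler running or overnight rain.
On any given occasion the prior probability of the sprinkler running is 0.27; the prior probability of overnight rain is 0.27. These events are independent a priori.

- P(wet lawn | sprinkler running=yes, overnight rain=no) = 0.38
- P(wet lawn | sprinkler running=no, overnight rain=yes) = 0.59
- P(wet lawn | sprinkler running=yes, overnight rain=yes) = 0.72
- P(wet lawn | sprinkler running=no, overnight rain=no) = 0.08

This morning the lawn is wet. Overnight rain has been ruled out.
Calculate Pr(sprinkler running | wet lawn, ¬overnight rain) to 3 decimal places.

P(wet lawn | ¬overnight rain) = 0.08·0.73 + 0.38·0.27 = 0.058400 + 0.102600 = 0.161000
Restricting to configurations with sprinkler running present: 0.38·0.27 = 0.102600.
Hence the posterior is 0.102600/0.161000 ≈ 0.637.

Pr(sprinkler running | wet lawn, ¬overnight rain) ≈ 0.637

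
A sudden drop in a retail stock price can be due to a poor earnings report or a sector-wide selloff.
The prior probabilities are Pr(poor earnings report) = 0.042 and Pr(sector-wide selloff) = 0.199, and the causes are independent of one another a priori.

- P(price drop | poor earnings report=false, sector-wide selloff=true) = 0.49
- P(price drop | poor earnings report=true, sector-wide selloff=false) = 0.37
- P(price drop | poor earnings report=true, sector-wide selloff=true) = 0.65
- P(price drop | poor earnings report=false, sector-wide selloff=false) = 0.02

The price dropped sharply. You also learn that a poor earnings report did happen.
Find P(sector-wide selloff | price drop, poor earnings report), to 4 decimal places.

P(sector-wide selloff | price drop, poor earnings report) ≈ 0.3038

For the numerator, keep only sector-wide selloff=true terms: 0.65·0.199 = 0.129350
The normalizing constant is 0.37·0.801 + 0.65·0.199 = 0.425720
Posterior = 0.129350 / 0.425720 ≈ 0.3038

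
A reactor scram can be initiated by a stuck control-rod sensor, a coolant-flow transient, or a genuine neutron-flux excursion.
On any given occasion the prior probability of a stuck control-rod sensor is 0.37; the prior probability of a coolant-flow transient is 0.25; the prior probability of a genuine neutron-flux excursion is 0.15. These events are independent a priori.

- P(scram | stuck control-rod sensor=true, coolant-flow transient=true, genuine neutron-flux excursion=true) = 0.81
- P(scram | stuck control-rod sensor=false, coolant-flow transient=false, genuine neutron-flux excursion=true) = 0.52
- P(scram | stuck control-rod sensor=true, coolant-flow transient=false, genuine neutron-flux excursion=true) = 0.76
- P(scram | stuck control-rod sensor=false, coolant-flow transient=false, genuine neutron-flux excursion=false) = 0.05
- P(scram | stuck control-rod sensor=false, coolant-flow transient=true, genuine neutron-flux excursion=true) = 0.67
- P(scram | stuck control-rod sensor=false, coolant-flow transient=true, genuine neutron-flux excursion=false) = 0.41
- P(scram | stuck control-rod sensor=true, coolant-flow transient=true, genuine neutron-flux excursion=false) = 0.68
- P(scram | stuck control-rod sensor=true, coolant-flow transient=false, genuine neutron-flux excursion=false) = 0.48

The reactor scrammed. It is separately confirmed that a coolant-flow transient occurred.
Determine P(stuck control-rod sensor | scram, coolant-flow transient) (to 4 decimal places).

P(stuck control-rod sensor | scram, coolant-flow transient) ≈ 0.4778

P(scram | coolant-flow transient) = 0.41*0.63*0.85 + 0.67*0.63*0.15 + 0.68*0.37*0.85 + 0.81*0.37*0.15 = 0.219555 + 0.063315 + 0.213860 + 0.044955 = 0.541685
Of this, 0.258815 comes from 0.213860 + 0.044955 (the stuck control-rod sensor=true cases).
Hence the posterior is 0.258815/0.541685 ≈ 0.4778.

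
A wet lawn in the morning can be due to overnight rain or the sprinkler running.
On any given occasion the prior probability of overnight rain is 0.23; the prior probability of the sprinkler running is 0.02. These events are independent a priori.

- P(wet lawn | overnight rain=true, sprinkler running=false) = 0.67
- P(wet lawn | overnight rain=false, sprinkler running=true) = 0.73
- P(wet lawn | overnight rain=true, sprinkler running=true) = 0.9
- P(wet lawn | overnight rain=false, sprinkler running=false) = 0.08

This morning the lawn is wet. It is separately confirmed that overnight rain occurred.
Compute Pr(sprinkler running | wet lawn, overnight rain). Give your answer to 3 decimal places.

Pr(sprinkler running | wet lawn, overnight rain) ≈ 0.027

By total probability over both values of sprinkler running:
  P(wet lawn | overnight rain) = 0.67×0.98 + 0.9×0.02
        = 0.656600 + 0.018000 = 0.674600
The terms with sprinkler running present sum to 0.018000, so
  P(sprinkler running | wet lawn, overnight rain) = 0.018000 / 0.674600 ≈ 0.027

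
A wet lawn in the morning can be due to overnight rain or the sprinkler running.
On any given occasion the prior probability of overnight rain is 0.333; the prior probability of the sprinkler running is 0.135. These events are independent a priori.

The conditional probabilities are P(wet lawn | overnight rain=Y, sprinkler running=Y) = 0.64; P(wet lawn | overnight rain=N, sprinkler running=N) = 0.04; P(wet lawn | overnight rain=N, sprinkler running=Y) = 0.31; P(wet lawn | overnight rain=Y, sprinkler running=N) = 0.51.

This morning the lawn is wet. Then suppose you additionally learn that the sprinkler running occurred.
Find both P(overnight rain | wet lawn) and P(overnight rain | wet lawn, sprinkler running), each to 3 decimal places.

Weight on overnight rain=true, given the evidence: 0.146903 + 0.028771 = 0.175674
The normalizing constant is 0.04*0.667*0.865 + 0.31*0.667*0.135 + 0.51*0.333*0.865 + 0.64*0.333*0.135 = 0.226666
Posterior = 0.175674 / 0.226666 ≈ 0.775

Now condition on the additional information:
For the numerator, keep only overnight rain=true terms: 0.64×0.333 = 0.213120
The normalizing constant is 0.31×0.667 + 0.64×0.333 = 0.419890
P(overnight rain | wet lawn, sprinkler running) = 0.213120/0.419890 ≈ 0.508
The drop from 0.775 to 0.508 is the explaining-away (discounting) effect.

P(overnight rain | wet lawn) ≈ 0.775; P(overnight rain | wet lawn, sprinkler running) ≈ 0.508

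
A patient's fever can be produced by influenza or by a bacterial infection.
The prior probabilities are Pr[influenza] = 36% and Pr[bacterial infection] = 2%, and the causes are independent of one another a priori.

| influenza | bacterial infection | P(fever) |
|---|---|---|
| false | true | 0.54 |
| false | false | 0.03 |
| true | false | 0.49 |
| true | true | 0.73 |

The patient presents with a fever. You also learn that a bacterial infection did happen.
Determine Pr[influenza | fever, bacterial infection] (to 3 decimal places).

Pr[influenza | fever, bacterial infection] ≈ 0.432

By total probability over both values of influenza:
  P(fever | bacterial infection) = 0.54*0.64 + 0.73*0.36
        = 0.345600 + 0.262800 = 0.608400
Configurations with influenza contribute 0.262800, so
  P(influenza | fever, bacterial infection) = 0.262800 / 0.608400 ≈ 0.432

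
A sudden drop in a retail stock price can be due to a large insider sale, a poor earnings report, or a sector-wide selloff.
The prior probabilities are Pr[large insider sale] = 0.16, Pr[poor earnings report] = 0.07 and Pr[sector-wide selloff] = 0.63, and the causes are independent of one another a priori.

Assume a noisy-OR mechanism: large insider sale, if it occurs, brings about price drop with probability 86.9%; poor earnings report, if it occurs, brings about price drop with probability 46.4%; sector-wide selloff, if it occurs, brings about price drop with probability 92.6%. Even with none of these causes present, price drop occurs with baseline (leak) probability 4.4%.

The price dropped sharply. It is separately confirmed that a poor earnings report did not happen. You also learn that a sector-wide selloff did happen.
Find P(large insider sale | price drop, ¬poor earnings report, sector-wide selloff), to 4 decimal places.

P(large insider sale | price drop, ¬poor earnings report, sector-wide selloff) ≈ 0.1688

Under noisy-OR, P(price drop | causes) = 1 − (1−0.044)·∏(1−qᵢ) over the active causes.
Enumerate both values of large insider sale and weight by the priors:
  P(price drop | ¬poor earnings report, sector-wide selloff) = 0.929256*0.84 + 0.990733*0.16
        = 0.780575 + 0.158517 = 0.939092
Keeping only the large insider sale-present terms gives 0.158517, so
  P(large insider sale | price drop, ¬poor earnings report, sector-wide selloff) = 0.158517 / 0.939092 ≈ 0.1688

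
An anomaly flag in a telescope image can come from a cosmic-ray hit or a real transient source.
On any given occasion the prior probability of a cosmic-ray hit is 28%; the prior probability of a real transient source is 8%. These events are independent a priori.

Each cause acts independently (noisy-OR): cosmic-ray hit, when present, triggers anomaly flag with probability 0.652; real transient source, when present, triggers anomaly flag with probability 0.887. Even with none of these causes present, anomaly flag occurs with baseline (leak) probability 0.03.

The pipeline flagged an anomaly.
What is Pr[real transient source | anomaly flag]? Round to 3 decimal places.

Pr[real transient source | anomaly flag] ≈ 0.277

Under noisy-OR, P(anomaly flag | causes) = 1 − (1−0.03)·∏(1−qᵢ) over the active causes.
Weight on real transient source=true, given the evidence: 0.051286 + 0.021546 = 0.072832
Denominator P(anomaly flag): 0.03*0.72*0.92 + 0.89039*0.72*0.08 + 0.66244*0.28*0.92 + 0.961856*0.28*0.08 = 0.263349
P(real transient source | anomaly flag) = 0.072832/0.263349 ≈ 0.277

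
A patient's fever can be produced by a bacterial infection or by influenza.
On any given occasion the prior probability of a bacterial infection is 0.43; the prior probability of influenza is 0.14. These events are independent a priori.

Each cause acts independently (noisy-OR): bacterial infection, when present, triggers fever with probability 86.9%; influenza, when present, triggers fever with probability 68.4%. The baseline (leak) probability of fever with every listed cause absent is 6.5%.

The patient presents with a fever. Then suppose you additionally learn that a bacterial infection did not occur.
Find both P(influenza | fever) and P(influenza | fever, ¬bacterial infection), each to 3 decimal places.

P(influenza | fever) ≈ 0.243; P(influenza | fever, ¬bacterial infection) ≈ 0.638

Under noisy-OR, P(fever | causes) = 1 − (1−0.065)·∏(1−qᵢ) over the active causes.
Numerator (weight on configurations with influenza): 0.056222 + 0.057870 = 0.114092
Normalizer over all consistent configurations: 0.065*0.57*0.86 + 0.70454*0.57*0.14 + 0.877515*0.43*0.86 + 0.961295*0.43*0.14 = 0.470460
P(influenza | fever) = 0.114092/0.470460 ≈ 0.243

Now also conditioning on bacterial infection≠true:
Sum P(fever|·) weighted by the priors over both values of influenza:
  P(fever | ¬bacterial infection) = 0.065×0.86 + 0.70454×0.14
        = 0.055900 + 0.098636 = 0.154536
The terms with influenza present sum to 0.098636, so
  P(influenza | fever, ¬bacterial infection) = 0.098636 / 0.154536 ≈ 0.638
With bacterial infection excluded, influenza must carry more of the explanatory weight for the fever.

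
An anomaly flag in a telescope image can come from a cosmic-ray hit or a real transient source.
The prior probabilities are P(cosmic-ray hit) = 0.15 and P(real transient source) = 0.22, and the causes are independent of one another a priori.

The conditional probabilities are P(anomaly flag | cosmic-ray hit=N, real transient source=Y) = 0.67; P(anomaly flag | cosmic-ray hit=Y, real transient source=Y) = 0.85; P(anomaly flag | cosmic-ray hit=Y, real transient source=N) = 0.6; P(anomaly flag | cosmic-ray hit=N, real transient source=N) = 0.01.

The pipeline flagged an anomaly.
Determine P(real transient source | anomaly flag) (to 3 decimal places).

P(real transient source | anomaly flag) ≈ 0.666

Numerator (weight on configurations with real transient source): 0.125290 + 0.028050 = 0.153340
The normalizing constant is 0.01*0.85*0.78 + 0.67*0.85*0.22 + 0.6*0.15*0.78 + 0.85*0.15*0.22 = 0.230170
Posterior = 0.153340 / 0.230170 ≈ 0.666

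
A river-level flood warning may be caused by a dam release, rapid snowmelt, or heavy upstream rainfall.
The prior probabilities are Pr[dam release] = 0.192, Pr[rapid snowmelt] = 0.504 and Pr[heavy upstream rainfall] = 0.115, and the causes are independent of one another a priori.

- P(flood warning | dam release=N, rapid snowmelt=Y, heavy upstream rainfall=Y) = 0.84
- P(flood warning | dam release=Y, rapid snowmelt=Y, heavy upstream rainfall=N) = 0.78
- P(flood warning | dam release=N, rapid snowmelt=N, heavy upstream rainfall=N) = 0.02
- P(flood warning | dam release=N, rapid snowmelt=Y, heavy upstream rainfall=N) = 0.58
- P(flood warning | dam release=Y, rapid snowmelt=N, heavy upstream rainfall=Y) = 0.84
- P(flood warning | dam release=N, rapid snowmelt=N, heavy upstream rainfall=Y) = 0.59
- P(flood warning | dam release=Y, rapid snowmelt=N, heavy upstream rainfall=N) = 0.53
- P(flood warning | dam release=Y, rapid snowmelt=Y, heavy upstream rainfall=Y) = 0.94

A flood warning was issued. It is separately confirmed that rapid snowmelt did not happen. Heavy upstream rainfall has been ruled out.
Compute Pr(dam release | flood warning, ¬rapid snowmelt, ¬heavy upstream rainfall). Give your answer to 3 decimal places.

By total probability over both values of dam release:
  P(flood warning | ¬rapid snowmelt, ¬heavy upstream rainfall) = 0.02*0.808 + 0.53*0.192
        = 0.016160 + 0.101760 = 0.117920
The terms with dam release present sum to 0.101760, so
  P(dam release | flood warning, ¬rapid snowmelt, ¬heavy upstream rainfall) = 0.101760 / 0.117920 ≈ 0.863

Pr(dam release | flood warning, ¬rapid snowmelt, ¬heavy upstream rainfall) ≈ 0.863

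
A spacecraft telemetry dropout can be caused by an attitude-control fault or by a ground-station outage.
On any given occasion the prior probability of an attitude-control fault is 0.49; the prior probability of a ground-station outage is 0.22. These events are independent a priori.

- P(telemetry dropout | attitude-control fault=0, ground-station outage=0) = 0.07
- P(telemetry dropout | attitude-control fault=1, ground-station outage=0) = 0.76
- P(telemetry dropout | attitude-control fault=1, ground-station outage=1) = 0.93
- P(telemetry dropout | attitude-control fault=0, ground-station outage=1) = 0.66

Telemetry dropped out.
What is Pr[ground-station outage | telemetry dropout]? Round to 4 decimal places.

Pr[ground-station outage | telemetry dropout] ≈ 0.3538

For the numerator, keep only ground-station outage=true terms: 0.074052 + 0.100254 = 0.174306
Normalizer over all consistent configurations: 0.07·0.51·0.78 + 0.66·0.51·0.22 + 0.76·0.49·0.78 + 0.93·0.49·0.22 = 0.492624
Posterior = 0.174306 / 0.492624 ≈ 0.3538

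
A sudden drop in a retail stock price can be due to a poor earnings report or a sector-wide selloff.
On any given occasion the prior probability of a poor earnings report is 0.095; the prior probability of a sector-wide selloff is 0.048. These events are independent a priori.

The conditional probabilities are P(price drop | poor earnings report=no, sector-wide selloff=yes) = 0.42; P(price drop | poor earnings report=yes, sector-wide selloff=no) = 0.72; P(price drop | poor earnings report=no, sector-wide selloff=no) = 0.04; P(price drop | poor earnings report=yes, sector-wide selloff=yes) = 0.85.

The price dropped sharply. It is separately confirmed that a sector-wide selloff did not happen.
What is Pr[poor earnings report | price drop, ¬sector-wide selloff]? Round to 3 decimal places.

Pr[poor earnings report | price drop, ¬sector-wide selloff] ≈ 0.654

By total probability over both values of poor earnings report:
  P(price drop | ¬sector-wide selloff) = 0.04*0.905 + 0.72*0.095
        = 0.036200 + 0.068400 = 0.104600
Keeping only the poor earnings report-present terms gives 0.068400, so
  P(poor earnings report | price drop, ¬sector-wide selloff) = 0.068400 / 0.104600 ≈ 0.654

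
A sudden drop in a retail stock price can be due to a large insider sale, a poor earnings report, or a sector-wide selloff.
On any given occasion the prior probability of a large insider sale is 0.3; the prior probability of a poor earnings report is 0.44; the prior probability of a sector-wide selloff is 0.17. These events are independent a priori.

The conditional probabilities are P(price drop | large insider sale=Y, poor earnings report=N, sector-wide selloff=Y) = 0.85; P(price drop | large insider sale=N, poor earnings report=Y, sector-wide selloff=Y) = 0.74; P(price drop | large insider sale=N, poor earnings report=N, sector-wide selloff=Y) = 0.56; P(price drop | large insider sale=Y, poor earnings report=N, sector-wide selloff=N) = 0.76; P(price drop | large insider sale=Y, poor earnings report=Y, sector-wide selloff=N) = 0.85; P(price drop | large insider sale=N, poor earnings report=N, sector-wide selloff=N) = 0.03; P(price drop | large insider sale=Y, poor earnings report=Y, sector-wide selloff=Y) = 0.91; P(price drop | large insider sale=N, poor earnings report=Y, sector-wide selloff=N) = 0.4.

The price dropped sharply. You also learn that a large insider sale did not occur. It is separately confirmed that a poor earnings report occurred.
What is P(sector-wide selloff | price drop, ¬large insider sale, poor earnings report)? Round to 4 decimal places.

P(price drop | ¬large insider sale, poor earnings report) = 0.4·0.83 + 0.74·0.17 = 0.332000 + 0.125800 = 0.457800
Of this, 0.125800 comes from 0.74·0.17 (the sector-wide selloff=true cases).
So P(sector-wide selloff | price drop, ¬large insider sale, poor earnings report) = 0.125800/0.457800 ≈ 0.2748.

P(sector-wide selloff | price drop, ¬large insider sale, poor earnings report) ≈ 0.2748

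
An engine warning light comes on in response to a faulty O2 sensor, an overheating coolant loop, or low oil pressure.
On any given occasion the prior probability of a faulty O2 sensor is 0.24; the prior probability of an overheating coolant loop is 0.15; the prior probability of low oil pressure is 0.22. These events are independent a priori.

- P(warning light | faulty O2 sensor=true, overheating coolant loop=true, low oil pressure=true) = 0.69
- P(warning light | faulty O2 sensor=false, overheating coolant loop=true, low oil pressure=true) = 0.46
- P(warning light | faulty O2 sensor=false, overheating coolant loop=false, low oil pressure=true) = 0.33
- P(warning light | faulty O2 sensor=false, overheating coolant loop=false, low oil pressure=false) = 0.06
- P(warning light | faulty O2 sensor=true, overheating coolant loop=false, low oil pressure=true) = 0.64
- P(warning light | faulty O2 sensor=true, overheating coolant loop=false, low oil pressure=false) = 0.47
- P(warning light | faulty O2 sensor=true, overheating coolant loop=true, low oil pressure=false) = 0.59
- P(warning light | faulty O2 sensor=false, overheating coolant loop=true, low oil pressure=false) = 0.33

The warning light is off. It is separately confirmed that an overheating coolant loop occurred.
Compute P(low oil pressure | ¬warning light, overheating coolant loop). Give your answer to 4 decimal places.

P(low oil pressure | ¬warning light, overheating coolant loop) ≈ 0.1837

For the numerator, keep only low oil pressure=true terms: 0.090288 + 0.016368 = 0.106656
Normalizer over all consistent configurations: 0.67×0.76×0.78 + 0.54×0.76×0.22 + 0.41×0.24×0.78 + 0.31×0.24×0.22 = 0.580584
P(low oil pressure | ¬warning light, overheating coolant loop) = 0.106656/0.580584 ≈ 0.1837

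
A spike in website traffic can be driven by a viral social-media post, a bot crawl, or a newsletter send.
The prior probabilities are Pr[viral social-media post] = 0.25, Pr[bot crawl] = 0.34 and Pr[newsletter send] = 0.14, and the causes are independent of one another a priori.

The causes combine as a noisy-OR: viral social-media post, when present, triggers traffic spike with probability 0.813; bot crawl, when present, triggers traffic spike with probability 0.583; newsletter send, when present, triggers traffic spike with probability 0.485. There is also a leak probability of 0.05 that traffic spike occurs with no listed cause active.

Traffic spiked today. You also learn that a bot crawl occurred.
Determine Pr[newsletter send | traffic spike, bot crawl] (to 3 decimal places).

Under noisy-OR, P(traffic spike | causes) = 1 − (1−0.05)·∏(1−qᵢ) over the active causes.
Enumerate the 4 (viral social-media post, newsletter send) configurations and weight by the priors:
  P(traffic spike | bot crawl) = 0.60385×0.75×0.86 + 0.795983×0.75×0.14 + 0.92592×0.25×0.86 + 0.961849×0.25×0.14
        = 0.389483 + 0.083578 + 0.199073 + 0.033665 = 0.705799
The terms with newsletter send present sum to 0.117243, so
  P(newsletter send | traffic spike, bot crawl) = 0.117243 / 0.705799 ≈ 0.166

Pr[newsletter send | traffic spike, bot crawl] ≈ 0.166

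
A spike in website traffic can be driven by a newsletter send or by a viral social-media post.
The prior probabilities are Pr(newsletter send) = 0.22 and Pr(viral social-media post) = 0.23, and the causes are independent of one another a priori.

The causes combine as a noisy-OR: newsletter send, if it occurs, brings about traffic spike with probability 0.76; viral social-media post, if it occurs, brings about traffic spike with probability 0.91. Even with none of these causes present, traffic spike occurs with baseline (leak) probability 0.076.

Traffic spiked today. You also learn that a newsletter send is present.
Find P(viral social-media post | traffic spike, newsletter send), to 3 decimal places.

Under noisy-OR, P(traffic spike | causes) = 1 − (1−0.076)·∏(1−qᵢ) over the active causes.
P(traffic spike | newsletter send) = 0.77824·0.77 + 0.980042·0.23 = 0.599245 + 0.225410 = 0.824655
The viral social-media post-present share is 0.980042·0.23 = 0.225410.
Hence the posterior is 0.225410/0.824655 ≈ 0.273.

P(viral social-media post | traffic spike, newsletter send) ≈ 0.273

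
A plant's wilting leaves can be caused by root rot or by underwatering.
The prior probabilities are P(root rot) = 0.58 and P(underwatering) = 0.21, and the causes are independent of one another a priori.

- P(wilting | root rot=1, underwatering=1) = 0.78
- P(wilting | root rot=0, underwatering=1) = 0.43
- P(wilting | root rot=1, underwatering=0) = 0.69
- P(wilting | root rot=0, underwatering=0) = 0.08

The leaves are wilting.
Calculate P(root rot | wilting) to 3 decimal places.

P(root rot | wilting) ≈ 0.864

Numerator (weight on configurations with root rot): 0.316158 + 0.095004 = 0.411162
Normalizer over all consistent configurations: 0.08·0.42·0.79 + 0.43·0.42·0.21 + 0.69·0.58·0.79 + 0.78·0.58·0.21 = 0.475632
P(root rot | wilting) = 0.411162/0.475632 ≈ 0.864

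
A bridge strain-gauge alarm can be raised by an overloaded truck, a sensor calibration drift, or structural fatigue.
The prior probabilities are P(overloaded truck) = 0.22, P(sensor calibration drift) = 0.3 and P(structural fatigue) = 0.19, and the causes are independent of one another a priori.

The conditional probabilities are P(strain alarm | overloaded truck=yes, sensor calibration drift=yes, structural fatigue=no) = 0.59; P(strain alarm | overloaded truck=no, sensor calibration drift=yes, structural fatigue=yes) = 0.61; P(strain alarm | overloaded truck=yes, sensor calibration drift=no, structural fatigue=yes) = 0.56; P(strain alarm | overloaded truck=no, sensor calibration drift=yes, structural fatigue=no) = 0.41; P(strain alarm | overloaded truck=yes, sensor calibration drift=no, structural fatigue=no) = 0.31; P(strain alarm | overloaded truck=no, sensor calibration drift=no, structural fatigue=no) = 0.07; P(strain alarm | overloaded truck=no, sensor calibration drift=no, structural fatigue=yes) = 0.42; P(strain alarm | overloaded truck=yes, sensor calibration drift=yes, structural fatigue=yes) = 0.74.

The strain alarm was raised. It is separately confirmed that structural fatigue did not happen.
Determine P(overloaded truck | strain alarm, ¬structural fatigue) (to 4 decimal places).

P(strain alarm | ¬structural fatigue) = 0.07*0.78*0.7 + 0.41*0.78*0.3 + 0.31*0.22*0.7 + 0.59*0.22*0.3 = 0.038220 + 0.095940 + 0.047740 + 0.038940 = 0.220840
The overloaded truck-present share is 0.047740 + 0.038940 = 0.086680.
So P(overloaded truck | strain alarm, ¬structural fatigue) = 0.086680/0.220840 ≈ 0.3925.

P(overloaded truck | strain alarm, ¬structural fatigue) ≈ 0.3925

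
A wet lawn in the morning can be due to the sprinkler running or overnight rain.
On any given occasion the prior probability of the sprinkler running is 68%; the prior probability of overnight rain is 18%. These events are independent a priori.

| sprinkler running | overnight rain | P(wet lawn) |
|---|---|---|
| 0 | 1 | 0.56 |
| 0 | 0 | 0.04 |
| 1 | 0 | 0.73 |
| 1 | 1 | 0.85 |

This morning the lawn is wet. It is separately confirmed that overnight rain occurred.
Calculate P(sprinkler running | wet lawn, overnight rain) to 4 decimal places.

P(sprinkler running | wet lawn, overnight rain) ≈ 0.7633

By total probability over both values of sprinkler running:
  P(wet lawn | overnight rain) = 0.56·0.32 + 0.85·0.68
        = 0.179200 + 0.578000 = 0.757200
Keeping only the sprinkler running-present terms gives 0.578000, so
  P(sprinkler running | wet lawn, overnight rain) = 0.578000 / 0.757200 ≈ 0.7633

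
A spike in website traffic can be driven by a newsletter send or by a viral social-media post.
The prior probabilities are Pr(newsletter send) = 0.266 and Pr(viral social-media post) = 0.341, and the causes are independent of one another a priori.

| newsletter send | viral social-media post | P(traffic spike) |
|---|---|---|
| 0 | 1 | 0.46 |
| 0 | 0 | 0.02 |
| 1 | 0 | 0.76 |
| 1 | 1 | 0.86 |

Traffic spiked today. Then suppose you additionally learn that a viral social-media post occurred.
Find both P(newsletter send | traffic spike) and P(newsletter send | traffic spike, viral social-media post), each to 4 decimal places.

P(newsletter send | traffic spike) ≈ 0.6286; P(newsletter send | traffic spike, viral social-media post) ≈ 0.4039

Enumerate the 4 (newsletter send, viral social-media post) configurations and weight by the priors:
  P(traffic spike) = 0.02×0.734×0.659 + 0.46×0.734×0.341 + 0.76×0.266×0.659 + 0.86×0.266×0.341
        = 0.009674 + 0.115135 + 0.133223 + 0.078007 = 0.336039
Keeping only the newsletter send-present terms gives 0.211230, so
  P(newsletter send | traffic spike) = 0.211230 / 0.336039 ≈ 0.6286

Now condition on the additional information:
Enumerate both values of newsletter send and weight by the priors:
  P(traffic spike | viral social-media post) = 0.46*0.734 + 0.86*0.266
        = 0.337640 + 0.228760 = 0.566400
The terms with newsletter send present sum to 0.228760, so
  P(newsletter send | traffic spike, viral social-media post) = 0.228760 / 0.566400 ≈ 0.4039
Conditioning on viral social-media post lowers the posterior on newsletter send: the classic explaining-away effect in a common-effect structure.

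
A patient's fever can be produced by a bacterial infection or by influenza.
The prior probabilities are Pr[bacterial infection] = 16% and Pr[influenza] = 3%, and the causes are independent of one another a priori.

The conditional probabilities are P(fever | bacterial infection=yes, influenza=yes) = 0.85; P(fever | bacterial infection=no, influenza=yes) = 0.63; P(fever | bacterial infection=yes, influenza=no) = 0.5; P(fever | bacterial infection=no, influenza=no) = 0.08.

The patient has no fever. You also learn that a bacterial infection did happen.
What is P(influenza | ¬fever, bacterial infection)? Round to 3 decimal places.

P(influenza | ¬fever, bacterial infection) ≈ 0.009

For the numerator, keep only influenza=true terms: 0.15*0.03 = 0.004500
Denominator P(¬fever | bacterial infection): 0.5*0.97 + 0.15*0.03 = 0.489500
Posterior = 0.004500 / 0.489500 ≈ 0.009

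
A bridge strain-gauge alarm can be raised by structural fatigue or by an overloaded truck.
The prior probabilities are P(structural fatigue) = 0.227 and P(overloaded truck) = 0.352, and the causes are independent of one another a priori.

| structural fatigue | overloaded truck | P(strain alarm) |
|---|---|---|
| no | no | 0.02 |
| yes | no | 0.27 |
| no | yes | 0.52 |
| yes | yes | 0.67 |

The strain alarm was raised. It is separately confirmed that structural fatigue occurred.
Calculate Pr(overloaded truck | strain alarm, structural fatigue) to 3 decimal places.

Pr(overloaded truck | strain alarm, structural fatigue) ≈ 0.574

P(strain alarm | structural fatigue) = 0.27·0.648 + 0.67·0.352 = 0.174960 + 0.235840 = 0.410800
The overloaded truck-present share is 0.67·0.352 = 0.235840.
P(overloaded truck | strain alarm, structural fatigue) = 0.235840 / 0.410800 ≈ 0.574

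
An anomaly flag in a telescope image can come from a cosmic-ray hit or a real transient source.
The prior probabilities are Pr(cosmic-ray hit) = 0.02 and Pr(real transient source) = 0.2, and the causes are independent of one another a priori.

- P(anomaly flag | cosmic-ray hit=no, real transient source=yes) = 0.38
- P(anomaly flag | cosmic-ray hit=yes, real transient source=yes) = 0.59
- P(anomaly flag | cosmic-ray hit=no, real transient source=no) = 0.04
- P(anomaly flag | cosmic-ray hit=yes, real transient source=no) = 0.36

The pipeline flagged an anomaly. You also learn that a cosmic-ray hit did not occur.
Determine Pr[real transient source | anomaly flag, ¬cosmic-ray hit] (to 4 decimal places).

P(anomaly flag | ¬cosmic-ray hit) = 0.04*0.8 + 0.38*0.2 = 0.032000 + 0.076000 = 0.108000
Restricting to configurations with real transient source present: 0.38*0.2 = 0.076000.
P(real transient source | anomaly flag, ¬cosmic-ray hit) = 0.076000 / 0.108000 ≈ 0.7037

Pr[real transient source | anomaly flag, ¬cosmic-ray hit] ≈ 0.7037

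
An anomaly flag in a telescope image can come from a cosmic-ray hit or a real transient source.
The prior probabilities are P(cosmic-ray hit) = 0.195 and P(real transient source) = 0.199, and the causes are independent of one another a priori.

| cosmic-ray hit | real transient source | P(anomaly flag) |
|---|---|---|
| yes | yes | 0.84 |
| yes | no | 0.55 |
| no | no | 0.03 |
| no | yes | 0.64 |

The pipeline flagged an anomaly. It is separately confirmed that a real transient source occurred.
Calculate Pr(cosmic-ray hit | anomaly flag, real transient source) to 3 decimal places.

Pr(cosmic-ray hit | anomaly flag, real transient source) ≈ 0.241

Enumerate both values of cosmic-ray hit and weight by the priors:
  P(anomaly flag | real transient source) = 0.64×0.805 + 0.84×0.195
        = 0.515200 + 0.163800 = 0.679000
Configurations with cosmic-ray hit contribute 0.163800, so
  P(cosmic-ray hit | anomaly flag, real transient source) = 0.163800 / 0.679000 ≈ 0.241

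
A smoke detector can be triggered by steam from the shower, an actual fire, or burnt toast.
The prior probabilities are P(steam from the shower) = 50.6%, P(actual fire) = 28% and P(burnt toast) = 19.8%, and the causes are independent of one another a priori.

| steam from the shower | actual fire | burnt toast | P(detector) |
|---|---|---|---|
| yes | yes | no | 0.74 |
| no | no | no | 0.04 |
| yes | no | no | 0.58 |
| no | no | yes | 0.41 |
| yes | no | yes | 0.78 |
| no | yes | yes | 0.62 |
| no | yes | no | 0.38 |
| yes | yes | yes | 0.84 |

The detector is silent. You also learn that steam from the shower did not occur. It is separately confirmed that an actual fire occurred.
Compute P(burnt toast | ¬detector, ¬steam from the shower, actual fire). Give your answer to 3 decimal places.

P(¬detector | ¬steam from the shower, actual fire) = 0.62·0.802 + 0.38·0.198 = 0.497240 + 0.075240 = 0.572480
The burnt toast-present share is 0.38·0.198 = 0.075240.
P(burnt toast | ¬detector, ¬steam from the shower, actual fire) = 0.075240 / 0.572480 ≈ 0.131

P(burnt toast | ¬detector, ¬steam from the shower, actual fire) ≈ 0.131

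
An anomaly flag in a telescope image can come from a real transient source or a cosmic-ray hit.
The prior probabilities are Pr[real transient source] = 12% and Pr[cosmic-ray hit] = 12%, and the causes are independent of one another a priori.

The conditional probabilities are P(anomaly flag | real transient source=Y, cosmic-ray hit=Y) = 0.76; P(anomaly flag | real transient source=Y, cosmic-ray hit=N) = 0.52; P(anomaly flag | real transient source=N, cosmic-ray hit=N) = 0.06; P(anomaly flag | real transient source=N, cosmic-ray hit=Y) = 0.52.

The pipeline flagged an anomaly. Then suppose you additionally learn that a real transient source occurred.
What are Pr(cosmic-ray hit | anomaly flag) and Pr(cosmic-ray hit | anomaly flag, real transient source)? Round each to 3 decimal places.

By total probability over the 4 (real transient source, cosmic-ray hit) configurations:
  P(anomaly flag) = 0.06×0.88×0.88 + 0.52×0.88×0.12 + 0.52×0.12×0.88 + 0.76×0.12×0.12
        = 0.046464 + 0.054912 + 0.054912 + 0.010944 = 0.167232
Configurations with cosmic-ray hit contribute 0.065856, so
  P(cosmic-ray hit | anomaly flag) = 0.065856 / 0.167232 ≈ 0.394

Now also conditioning on real transient source=true:
P(anomaly flag | real transient source) = 0.52·0.88 + 0.76·0.12 = 0.457600 + 0.091200 = 0.548800
Restricting to configurations with cosmic-ray hit present: 0.76·0.12 = 0.091200.
So P(cosmic-ray hit | anomaly flag, real transient source) = 0.091200/0.548800 ≈ 0.166.
Conditioning on real transient source lowers the posterior on cosmic-ray hit: the classic explaining-away effect in a common-effect structure.

Pr(cosmic-ray hit | anomaly flag) ≈ 0.394; Pr(cosmic-ray hit | anomaly flag, real transient source) ≈ 0.166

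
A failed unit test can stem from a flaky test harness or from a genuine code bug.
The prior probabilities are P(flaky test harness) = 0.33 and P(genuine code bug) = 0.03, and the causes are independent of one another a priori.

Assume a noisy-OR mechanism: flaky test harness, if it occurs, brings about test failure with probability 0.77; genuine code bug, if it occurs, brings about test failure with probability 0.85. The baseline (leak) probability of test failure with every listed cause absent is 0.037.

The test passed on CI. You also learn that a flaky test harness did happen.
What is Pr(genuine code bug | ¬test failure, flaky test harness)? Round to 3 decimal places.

Under noisy-OR, P(test failure | causes) = 1 − (1−0.037)·∏(1−qᵢ) over the active causes.
By total probability over both values of genuine code bug:
  P(¬test failure | flaky test harness) = 0.22149·0.97 + 0.033223·0.03
        = 0.214845 + 0.000997 = 0.215842
Keeping only the genuine code bug-present terms gives 0.000997, so
  P(genuine code bug | ¬test failure, flaky test harness) = 0.000997 / 0.215842 ≈ 0.005

Pr(genuine code bug | ¬test failure, flaky test harness) ≈ 0.005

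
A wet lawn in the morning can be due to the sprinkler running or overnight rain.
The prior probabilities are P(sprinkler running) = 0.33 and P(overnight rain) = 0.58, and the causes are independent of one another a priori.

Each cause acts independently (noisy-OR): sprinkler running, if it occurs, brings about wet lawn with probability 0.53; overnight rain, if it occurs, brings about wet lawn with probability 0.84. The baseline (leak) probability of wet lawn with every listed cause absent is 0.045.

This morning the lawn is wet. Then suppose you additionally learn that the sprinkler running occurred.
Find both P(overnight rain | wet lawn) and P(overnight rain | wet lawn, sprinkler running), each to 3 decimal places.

Under noisy-OR, P(wet lawn | causes) = 1 − (1−0.045)·∏(1−qᵢ) over the active causes.
P(wet lawn) = 0.045·0.67·0.42 + 0.8472·0.67·0.58 + 0.55115·0.33·0.42 + 0.928184·0.33·0.58 = 0.012663 + 0.329222 + 0.076389 + 0.177654 = 0.595928
Restricting to configurations with overnight rain present: 0.329222 + 0.177654 = 0.506876.
P(overnight rain | wet lawn) = 0.506876 / 0.595928 ≈ 0.851

Now also conditioning on sprinkler running=true:
For the numerator, keep only overnight rain=true terms: 0.928184*0.58 = 0.538347
The normalizing constant is 0.55115*0.42 + 0.928184*0.58 = 0.769830
Posterior = 0.538347 / 0.769830 ≈ 0.699
The drop from 0.851 to 0.699 is the explaining-away (discounting) effect.

P(overnight rain | wet lawn) ≈ 0.851; P(overnight rain | wet lawn, sprinkler running) ≈ 0.699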